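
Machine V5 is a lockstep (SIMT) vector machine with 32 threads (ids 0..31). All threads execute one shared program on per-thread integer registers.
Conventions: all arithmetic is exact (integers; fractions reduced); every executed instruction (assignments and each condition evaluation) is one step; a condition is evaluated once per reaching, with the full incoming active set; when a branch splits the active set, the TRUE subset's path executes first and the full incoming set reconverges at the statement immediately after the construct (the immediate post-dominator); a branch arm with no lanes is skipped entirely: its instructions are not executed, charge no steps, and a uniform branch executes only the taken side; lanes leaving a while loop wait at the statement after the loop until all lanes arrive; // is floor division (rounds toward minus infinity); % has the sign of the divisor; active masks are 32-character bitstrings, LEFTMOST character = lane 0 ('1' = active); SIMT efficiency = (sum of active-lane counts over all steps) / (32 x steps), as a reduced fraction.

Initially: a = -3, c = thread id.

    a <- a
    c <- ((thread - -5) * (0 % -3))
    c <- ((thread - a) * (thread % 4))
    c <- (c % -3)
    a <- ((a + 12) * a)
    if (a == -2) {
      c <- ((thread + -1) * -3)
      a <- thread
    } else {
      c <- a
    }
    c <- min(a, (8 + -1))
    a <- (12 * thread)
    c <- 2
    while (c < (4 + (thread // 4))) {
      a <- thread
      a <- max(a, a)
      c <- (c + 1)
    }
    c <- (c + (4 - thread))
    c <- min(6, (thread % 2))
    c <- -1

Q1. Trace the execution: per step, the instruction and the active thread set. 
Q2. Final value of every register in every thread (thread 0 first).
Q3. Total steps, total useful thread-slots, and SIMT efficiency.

step 0: a <- a                       11111111111111111111111111111111
step 1: c <- ((thread - -5) * (0 % -3)) 11111111111111111111111111111111
step 2: c <- ((thread - a) * (thread % 4)) 11111111111111111111111111111111
step 3: c <- (c % -3)                11111111111111111111111111111111
step 4: a <- ((a + 12) * a)          11111111111111111111111111111111
step 5: eval (a == -2)               11111111111111111111111111111111
step 6: c <- a                       11111111111111111111111111111111
step 7: c <- min(a, (8 + -1))        11111111111111111111111111111111
step 8: a <- (12 * thread)           11111111111111111111111111111111
step 9: c <- 2                       11111111111111111111111111111111
step 10: eval (c < (4 + (thread // 4))) 11111111111111111111111111111111
step 11: a <- thread                  11111111111111111111111111111111
step 12: a <- max(a, a)               11111111111111111111111111111111
step 13: c <- (c + 1)                 11111111111111111111111111111111
step 14: eval (c < (4 + (thread // 4))) 11111111111111111111111111111111
step 15: a <- thread                  11111111111111111111111111111111
step 16: a <- max(a, a)               11111111111111111111111111111111
step 17: c <- (c + 1)                 11111111111111111111111111111111
step 18: eval (c < (4 + (thread // 4))) 11111111111111111111111111111111
step 19: a <- thread                  00001111111111111111111111111111
step 20: a <- max(a, a)               00001111111111111111111111111111
step 21: c <- (c + 1)                 00001111111111111111111111111111
step 22: eval (c < (4 + (thread // 4))) 00001111111111111111111111111111
step 23: a <- thread                  00000000111111111111111111111111
step 24: a <- max(a, a)               00000000111111111111111111111111
step 25: c <- (c + 1)                 00000000111111111111111111111111
step 26: eval (c < (4 + (thread // 4))) 00000000111111111111111111111111
step 27: a <- thread                  00000000000011111111111111111111
step 28: a <- max(a, a)               00000000000011111111111111111111
step 29: c <- (c + 1)                 00000000000011111111111111111111
step 30: eval (c < (4 + (thread // 4))) 00000000000011111111111111111111
step 31: a <- thread                  00000000000000001111111111111111
step 32: a <- max(a, a)               00000000000000001111111111111111
step 33: c <- (c + 1)                 00000000000000001111111111111111
step 34: eval (c < (4 + (thread // 4))) 00000000000000001111111111111111
step 35: a <- thread                  00000000000000000000111111111111
step 36: a <- max(a, a)               00000000000000000000111111111111
step 37: c <- (c + 1)                 00000000000000000000111111111111
step 38: eval (c < (4 + (thread // 4))) 00000000000000000000111111111111
step 39: a <- thread                  00000000000000000000000011111111
step 40: a <- max(a, a)               00000000000000000000000011111111
step 41: c <- (c + 1)                 00000000000000000000000011111111
step 42: eval (c < (4 + (thread // 4))) 00000000000000000000000011111111
step 43: a <- thread                  00000000000000000000000000001111
step 44: a <- max(a, a)               00000000000000000000000000001111
step 45: c <- (c + 1)                 00000000000000000000000000001111
step 46: eval (c < (4 + (thread // 4))) 00000000000000000000000000001111
step 47: c <- (c + (4 - thread))      11111111111111111111111111111111
step 48: c <- min(6, (thread % 2))    11111111111111111111111111111111
step 49: c <- -1                      11111111111111111111111111111111

Answer: 50 steps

a: 0,1,2,3,4,5,6,7,8,9,10,11,12,13,14,15,16,17,18,19,20,21,22,23,24,25,26,27,28,29,30,31
c: -1,-1,-1,-1,-1,-1,-1,-1,-1,-1,-1,-1,-1,-1,-1,-1,-1,-1,-1,-1,-1,-1,-1,-1,-1,-1,-1,-1,-1,-1,-1,-1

steps = 50; useful = 1152; efficiency = 1152/1600 = 18/25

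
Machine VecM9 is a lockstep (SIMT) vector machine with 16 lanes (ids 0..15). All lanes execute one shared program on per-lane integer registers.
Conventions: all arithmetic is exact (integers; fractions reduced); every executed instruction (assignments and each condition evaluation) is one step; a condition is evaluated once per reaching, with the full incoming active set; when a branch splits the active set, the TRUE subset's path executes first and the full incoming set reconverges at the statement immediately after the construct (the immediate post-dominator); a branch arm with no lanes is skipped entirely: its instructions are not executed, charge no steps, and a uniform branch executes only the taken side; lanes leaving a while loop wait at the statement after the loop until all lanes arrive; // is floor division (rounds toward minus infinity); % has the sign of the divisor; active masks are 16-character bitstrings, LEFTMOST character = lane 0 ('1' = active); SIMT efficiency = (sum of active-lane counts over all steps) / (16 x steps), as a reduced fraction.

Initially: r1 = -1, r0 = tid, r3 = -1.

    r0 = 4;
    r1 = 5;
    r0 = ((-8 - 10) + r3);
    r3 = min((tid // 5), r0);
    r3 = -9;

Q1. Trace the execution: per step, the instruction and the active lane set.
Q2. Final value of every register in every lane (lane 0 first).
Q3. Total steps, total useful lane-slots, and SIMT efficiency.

step 0: r0 <- 4                      1111111111111111
step 1: r1 <- 5                      1111111111111111
step 2: r0 <- ((-8 - 10) + r3)       1111111111111111
step 3: r3 <- min((tid // 5), r0)    1111111111111111
step 4: r3 <- -9                     1111111111111111

Answer: 5 steps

r1: 5,5,5,5,5,5,5,5,5,5,5,5,5,5,5,5
r0: -19,-19,-19,-19,-19,-19,-19,-19,-19,-19,-19,-19,-19,-19,-19,-19
r3: -9,-9,-9,-9,-9,-9,-9,-9,-9,-9,-9,-9,-9,-9,-9,-9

steps = 5; useful = 80; efficiency = 80/80 = 1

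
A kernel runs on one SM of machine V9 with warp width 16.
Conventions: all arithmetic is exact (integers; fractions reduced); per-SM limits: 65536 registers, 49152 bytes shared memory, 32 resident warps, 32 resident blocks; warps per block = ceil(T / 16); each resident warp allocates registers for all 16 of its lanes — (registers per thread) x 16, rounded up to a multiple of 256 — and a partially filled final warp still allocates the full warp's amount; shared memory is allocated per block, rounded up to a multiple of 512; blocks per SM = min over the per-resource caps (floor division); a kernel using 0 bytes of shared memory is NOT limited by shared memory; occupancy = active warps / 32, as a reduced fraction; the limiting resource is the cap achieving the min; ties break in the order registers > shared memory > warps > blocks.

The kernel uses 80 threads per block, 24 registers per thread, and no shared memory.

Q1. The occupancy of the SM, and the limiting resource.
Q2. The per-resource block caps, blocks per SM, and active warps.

Answer: occupancy 15/16, limited by warps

registers: 25 blocks
shared memory: no limit (kernel uses none)
warps: 6 blocks
blocks: 32 blocks

Answer: 6 blocks, 30 active warps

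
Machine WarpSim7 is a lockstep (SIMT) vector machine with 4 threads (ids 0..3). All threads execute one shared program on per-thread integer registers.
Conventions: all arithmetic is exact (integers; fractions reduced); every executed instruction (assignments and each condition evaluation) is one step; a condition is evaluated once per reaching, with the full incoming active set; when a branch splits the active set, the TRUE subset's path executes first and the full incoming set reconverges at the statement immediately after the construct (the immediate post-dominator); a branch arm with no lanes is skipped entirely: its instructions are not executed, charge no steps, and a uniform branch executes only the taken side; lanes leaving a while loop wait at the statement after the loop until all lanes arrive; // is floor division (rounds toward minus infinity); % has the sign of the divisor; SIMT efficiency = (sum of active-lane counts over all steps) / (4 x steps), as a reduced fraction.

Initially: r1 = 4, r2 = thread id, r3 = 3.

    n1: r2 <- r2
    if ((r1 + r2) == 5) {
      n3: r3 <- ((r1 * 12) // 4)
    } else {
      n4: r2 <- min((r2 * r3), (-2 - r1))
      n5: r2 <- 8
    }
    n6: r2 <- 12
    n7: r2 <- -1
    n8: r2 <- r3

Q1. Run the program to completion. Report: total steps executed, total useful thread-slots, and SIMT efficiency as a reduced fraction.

Answer: 8 steps, 27 useful, 27/32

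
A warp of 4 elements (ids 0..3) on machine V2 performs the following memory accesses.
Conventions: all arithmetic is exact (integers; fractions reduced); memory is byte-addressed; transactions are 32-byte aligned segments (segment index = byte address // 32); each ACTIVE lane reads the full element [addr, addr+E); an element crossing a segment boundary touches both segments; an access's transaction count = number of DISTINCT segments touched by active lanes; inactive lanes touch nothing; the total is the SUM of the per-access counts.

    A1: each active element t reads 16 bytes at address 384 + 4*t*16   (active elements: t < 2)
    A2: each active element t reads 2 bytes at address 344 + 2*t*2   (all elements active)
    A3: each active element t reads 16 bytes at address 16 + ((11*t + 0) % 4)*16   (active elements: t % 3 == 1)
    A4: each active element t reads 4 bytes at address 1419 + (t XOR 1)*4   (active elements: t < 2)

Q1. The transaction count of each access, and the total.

A1: 2 transactions
A2: 2 transactions
A3: 1 transaction
A4: 1 transaction

Answer: 2,2,1,1; total 6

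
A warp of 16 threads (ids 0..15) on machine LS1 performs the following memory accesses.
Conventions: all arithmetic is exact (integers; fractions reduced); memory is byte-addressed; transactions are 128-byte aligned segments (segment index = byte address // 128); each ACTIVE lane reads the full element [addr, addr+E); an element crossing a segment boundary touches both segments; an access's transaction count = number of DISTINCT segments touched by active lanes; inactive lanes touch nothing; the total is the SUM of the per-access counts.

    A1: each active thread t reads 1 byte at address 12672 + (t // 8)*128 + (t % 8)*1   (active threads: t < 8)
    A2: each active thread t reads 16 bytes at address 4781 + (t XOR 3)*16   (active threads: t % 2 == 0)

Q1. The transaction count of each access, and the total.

A1: 1 transaction
A2: 3 transactions

Answer: 1,3; total 4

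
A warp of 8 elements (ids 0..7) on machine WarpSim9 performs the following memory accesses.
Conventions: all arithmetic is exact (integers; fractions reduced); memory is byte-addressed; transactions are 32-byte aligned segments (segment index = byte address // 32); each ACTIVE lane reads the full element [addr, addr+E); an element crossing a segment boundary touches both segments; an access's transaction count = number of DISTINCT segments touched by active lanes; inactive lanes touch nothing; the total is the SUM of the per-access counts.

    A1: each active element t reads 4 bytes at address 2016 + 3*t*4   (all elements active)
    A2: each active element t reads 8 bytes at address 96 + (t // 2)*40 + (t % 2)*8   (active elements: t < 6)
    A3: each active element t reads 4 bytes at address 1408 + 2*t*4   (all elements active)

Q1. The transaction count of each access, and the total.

A1: 3 transactions
A2: 3 transactions
A3: 2 transactions

Answer: 3,3,2; total 8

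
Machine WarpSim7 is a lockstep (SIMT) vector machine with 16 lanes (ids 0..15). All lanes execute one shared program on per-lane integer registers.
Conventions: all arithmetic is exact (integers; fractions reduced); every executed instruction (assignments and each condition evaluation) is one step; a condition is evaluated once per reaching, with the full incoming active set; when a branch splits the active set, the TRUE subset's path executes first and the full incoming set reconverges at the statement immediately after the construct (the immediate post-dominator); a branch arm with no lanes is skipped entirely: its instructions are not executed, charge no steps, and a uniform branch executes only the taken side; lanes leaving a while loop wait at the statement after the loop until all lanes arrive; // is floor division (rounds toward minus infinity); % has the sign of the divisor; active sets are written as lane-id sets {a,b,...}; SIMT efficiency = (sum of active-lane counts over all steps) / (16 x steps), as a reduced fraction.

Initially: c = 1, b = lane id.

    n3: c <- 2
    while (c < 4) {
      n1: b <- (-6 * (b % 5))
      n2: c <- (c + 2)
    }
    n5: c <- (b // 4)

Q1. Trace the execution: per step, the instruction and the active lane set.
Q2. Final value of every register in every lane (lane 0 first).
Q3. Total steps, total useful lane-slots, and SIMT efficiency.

step 0: c <- 2                       {0,1,2,3,4,5,6,7,8,9,10,11,12,13,14,15}
step 1: eval (c < 4)                 {0,1,2,3,4,5,6,7,8,9,10,11,12,13,14,15}
step 2: b <- (-6 * (b % 5))          {0,1,2,3,4,5,6,7,8,9,10,11,12,13,14,15}
step 3: c <- (c + 2)                 {0,1,2,3,4,5,6,7,8,9,10,11,12,13,14,15}
step 4: eval (c < 4)                 {0,1,2,3,4,5,6,7,8,9,10,11,12,13,14,15}
step 5: c <- (b // 4)                {0,1,2,3,4,5,6,7,8,9,10,11,12,13,14,15}

Answer: 6 steps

c: 0,-2,-3,-5,-6,0,-2,-3,-5,-6,0,-2,-3,-5,-6,0
b: 0,-6,-12,-18,-24,0,-6,-12,-18,-24,0,-6,-12,-18,-24,0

steps = 6; useful = 96; efficiency = 96/96 = 1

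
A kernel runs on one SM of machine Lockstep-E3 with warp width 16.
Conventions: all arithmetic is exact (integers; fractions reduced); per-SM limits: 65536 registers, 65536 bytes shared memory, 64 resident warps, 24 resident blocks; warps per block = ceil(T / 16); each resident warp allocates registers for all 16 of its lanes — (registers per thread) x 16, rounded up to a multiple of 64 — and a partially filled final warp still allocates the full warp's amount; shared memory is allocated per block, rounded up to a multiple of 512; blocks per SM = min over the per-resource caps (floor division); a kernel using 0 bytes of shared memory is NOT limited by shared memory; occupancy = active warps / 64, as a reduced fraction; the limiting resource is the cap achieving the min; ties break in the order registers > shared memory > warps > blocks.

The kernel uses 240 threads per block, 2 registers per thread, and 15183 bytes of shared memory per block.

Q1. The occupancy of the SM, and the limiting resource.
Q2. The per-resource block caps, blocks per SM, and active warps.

Answer: occupancy 15/16, limited by shared memory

registers: 68 blocks
shared memory: 4 blocks
warps: 4 blocks
blocks: 24 blocks

Answer: 4 blocks, 60 active warps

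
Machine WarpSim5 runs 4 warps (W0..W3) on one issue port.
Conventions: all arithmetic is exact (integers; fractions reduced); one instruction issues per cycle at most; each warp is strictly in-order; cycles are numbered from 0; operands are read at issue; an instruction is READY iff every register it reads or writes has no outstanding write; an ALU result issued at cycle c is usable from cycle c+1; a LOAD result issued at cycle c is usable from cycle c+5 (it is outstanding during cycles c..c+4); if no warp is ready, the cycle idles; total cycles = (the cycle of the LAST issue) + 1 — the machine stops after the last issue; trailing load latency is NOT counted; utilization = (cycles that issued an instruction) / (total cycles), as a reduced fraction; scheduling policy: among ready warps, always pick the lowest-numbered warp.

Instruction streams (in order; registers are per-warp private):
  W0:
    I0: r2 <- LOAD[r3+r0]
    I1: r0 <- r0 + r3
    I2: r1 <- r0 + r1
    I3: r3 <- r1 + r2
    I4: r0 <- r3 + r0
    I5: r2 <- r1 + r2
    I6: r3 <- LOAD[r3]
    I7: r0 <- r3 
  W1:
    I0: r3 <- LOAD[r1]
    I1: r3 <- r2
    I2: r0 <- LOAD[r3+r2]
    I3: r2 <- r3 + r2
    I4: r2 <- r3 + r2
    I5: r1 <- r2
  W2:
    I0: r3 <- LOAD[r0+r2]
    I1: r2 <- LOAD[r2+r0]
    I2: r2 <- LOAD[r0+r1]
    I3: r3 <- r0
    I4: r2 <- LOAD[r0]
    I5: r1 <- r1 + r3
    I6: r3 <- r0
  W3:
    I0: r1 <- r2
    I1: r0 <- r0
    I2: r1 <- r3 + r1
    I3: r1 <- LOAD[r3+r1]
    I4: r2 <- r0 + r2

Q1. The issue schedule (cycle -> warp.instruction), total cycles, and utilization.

cycle 0: W0.I0
cycle 1: W0.I1
cycle 2: W0.I2
cycle 3: W1.I0
cycle 4: W2.I0
cycle 5: W0.I3
cycle 6: W0.I4
cycle 7: W0.I5
cycle 8: W0.I6
cycle 9: W1.I1
cycle 10: W1.I2
cycle 11: W1.I3
cycle 12: W1.I4
cycle 13: W0.I7
cycle 14: W1.I5
cycle 15: W2.I1
cycle 16: W3.I0
cycle 17: W3.I1
cycle 18: W3.I2
cycle 19: W3.I3
cycle 20: W2.I2
cycle 21: W2.I3
cycle 22: W3.I4
cycle 23: idle
cycle 24: idle
cycle 25: W2.I4
cycle 26: W2.I5
cycle 27: W2.I6

Answer: 28 cycles, utilization 13/14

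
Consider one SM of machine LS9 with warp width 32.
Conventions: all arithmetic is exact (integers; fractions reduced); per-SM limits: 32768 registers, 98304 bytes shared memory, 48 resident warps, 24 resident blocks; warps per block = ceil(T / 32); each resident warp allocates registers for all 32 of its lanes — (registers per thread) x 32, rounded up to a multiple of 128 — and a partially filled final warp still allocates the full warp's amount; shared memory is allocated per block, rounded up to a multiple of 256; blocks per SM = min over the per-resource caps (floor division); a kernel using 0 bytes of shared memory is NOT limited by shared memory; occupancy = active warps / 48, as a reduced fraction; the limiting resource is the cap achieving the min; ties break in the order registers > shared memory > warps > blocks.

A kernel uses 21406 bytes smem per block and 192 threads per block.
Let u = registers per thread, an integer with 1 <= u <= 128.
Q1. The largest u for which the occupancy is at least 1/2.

Answer: u = 40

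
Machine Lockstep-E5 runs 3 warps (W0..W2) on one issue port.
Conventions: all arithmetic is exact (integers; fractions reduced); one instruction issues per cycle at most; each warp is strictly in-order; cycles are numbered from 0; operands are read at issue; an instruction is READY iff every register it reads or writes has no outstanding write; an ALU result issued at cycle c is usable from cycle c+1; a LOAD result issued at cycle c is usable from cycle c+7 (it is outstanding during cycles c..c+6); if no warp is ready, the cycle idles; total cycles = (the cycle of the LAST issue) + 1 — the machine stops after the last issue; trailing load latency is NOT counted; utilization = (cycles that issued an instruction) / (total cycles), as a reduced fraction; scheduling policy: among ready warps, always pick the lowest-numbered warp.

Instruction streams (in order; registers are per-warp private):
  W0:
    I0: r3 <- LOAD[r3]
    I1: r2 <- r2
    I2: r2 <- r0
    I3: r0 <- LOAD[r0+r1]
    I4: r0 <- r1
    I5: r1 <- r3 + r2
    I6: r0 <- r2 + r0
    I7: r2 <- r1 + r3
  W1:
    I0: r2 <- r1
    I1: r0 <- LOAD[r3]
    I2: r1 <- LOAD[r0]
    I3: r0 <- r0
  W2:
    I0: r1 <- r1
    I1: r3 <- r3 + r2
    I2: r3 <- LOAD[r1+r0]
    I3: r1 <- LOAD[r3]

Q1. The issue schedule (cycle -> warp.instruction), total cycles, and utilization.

cycle 0: W0.I0
cycle 1: W0.I1
cycle 2: W0.I2
cycle 3: W0.I3
cycle 4: W1.I0
cycle 5: W1.I1
cycle 6: W2.I0
cycle 7: W2.I1
cycle 8: W2.I2
cycle 9: idle
cycle 10: W0.I4
cycle 11: W0.I5
cycle 12: W0.I6
cycle 13: W0.I7
cycle 14: W1.I2
cycle 15: W1.I3
cycle 16: W2.I3

Answer: 17 cycles, utilization 16/17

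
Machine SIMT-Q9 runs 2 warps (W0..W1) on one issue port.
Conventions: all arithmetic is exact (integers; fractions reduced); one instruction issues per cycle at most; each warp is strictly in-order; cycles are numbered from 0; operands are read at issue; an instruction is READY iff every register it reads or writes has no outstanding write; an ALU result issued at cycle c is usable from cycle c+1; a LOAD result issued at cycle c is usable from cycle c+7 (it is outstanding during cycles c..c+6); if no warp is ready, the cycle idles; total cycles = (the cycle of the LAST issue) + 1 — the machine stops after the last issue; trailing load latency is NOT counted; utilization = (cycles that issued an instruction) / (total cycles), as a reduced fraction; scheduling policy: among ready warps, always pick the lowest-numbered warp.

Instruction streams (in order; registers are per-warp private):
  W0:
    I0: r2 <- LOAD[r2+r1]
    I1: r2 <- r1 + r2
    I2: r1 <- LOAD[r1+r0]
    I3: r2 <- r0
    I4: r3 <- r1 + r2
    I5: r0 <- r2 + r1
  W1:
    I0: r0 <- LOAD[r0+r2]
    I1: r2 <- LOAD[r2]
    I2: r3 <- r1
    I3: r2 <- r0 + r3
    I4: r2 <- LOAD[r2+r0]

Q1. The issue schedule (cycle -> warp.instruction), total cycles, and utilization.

cycle 0: W0.I0
cycle 1: W1.I0
cycle 2: W1.I1
cycle 3: W1.I2
cycle 4: idle
cycle 5: idle
cycle 6: idle
cycle 7: W0.I1
cycle 8: W0.I2
cycle 9: W0.I3
cycle 10: W1.I3
cycle 11: W1.I4
cycle 12: idle
cycle 13: idle
cycle 14: idle
cycle 15: W0.I4
cycle 16: W0.I5

Answer: 17 cycles, utilization 11/17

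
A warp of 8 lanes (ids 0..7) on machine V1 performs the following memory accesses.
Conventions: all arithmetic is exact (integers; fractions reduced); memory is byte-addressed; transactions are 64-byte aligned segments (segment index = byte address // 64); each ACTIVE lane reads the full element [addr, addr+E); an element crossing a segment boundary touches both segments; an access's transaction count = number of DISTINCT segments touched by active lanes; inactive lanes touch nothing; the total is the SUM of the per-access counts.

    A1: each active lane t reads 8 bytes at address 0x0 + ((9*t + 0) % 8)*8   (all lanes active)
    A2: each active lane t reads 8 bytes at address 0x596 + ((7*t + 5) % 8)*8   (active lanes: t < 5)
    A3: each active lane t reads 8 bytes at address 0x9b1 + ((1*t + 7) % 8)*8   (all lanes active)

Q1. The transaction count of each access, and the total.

A1: 1 transaction
A2: 2 transactions
A3: 2 transactions

Answer: 1,2,2; total 5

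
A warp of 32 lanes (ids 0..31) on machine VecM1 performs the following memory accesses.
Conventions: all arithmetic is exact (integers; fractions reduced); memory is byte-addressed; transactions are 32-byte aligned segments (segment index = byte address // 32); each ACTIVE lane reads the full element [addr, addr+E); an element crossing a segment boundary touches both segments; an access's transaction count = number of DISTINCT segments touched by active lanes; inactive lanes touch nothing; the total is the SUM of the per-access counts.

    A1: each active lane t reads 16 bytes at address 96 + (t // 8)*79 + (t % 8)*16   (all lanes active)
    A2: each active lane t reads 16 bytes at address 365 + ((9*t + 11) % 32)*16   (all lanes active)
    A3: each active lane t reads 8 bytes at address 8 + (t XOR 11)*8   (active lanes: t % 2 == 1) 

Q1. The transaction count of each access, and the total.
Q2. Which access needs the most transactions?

A1: 12 transactions
A2: 17 transactions
A3: 8 transactions

Answer: 12,17,8; total 37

Answer: A2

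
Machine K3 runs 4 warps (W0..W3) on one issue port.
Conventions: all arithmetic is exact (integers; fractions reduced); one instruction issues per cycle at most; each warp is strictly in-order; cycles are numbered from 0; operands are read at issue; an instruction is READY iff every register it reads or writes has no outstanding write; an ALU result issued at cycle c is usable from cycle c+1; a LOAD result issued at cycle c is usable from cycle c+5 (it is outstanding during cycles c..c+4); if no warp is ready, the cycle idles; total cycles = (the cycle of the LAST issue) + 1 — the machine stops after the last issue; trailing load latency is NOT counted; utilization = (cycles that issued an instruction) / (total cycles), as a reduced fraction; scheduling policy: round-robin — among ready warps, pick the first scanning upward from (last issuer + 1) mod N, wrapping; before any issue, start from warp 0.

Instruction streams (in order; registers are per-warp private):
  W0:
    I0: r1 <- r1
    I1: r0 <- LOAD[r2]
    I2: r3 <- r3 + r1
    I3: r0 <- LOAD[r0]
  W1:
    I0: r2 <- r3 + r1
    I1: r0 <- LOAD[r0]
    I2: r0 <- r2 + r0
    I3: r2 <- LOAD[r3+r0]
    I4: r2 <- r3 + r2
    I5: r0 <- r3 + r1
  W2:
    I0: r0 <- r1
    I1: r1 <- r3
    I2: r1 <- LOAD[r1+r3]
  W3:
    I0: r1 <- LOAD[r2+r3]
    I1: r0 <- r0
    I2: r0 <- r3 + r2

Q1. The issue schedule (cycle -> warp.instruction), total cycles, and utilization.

cycle 0: W0.I0
cycle 1: W1.I0
cycle 2: W2.I0
cycle 3: W3.I0
cycle 4: W0.I1
cycle 5: W1.I1
cycle 6: W2.I1
cycle 7: W3.I1
cycle 8: W0.I2
cycle 9: W2.I2
cycle 10: W3.I2
cycle 11: W0.I3
cycle 12: W1.I2
cycle 13: W1.I3
cycle 14: idle
cycle 15: idle
cycle 16: idle
cycle 17: idle
cycle 18: W1.I4
cycle 19: W1.I5

Answer: 20 cycles, utilization 4/5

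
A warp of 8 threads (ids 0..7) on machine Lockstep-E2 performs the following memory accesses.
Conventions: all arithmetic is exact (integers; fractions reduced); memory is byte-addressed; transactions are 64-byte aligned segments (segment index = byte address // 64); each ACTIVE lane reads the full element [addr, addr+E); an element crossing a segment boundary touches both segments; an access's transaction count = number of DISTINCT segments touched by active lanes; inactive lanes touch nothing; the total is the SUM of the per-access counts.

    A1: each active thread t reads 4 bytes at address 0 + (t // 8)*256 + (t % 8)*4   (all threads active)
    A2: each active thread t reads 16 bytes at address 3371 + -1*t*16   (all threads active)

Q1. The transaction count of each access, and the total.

A1: 1 transaction
A2: 3 transactions

Answer: 1,3; total 4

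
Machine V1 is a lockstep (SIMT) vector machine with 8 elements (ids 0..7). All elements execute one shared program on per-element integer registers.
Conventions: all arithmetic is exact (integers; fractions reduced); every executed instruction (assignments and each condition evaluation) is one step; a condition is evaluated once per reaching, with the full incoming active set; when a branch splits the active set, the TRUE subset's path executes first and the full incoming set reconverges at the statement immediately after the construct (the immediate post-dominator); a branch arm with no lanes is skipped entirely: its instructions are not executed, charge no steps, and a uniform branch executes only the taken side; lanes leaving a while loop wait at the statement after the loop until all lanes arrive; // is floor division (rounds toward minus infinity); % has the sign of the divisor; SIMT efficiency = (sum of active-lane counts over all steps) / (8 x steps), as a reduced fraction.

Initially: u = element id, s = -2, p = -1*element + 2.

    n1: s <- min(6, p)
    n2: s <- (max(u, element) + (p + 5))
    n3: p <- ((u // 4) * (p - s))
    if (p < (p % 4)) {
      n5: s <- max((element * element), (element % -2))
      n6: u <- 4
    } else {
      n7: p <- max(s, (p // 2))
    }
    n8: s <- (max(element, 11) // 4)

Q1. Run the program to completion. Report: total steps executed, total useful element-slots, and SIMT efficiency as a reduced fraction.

Answer: 8 steps, 52 useful, 13/16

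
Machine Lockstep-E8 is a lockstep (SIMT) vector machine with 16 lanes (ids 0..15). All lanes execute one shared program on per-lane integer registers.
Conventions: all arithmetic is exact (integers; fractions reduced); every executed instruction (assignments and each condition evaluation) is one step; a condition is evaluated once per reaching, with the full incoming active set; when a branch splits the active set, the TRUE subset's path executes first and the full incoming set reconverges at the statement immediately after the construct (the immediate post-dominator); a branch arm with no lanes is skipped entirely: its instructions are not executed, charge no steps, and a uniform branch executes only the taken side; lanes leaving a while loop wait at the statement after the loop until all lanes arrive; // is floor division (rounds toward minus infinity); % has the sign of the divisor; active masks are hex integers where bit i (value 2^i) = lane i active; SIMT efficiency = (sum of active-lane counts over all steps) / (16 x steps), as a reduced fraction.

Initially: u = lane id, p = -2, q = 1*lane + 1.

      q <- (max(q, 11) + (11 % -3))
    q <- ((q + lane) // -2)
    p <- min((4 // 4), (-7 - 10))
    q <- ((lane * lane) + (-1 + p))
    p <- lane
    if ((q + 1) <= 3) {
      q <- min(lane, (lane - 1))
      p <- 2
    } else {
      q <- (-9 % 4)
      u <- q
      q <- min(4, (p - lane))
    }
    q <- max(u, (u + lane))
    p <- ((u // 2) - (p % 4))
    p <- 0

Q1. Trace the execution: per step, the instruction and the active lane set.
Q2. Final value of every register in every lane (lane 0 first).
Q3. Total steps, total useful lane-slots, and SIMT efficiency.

step 0: q <- (max(q, 11) + (11 % -3)) 0xffff
step 1: q <- ((q + lane) // -2)      0xffff
step 2: p <- min((4 // 4), (-7 - 10)) 0xffff
step 3: q <- ((lane * lane) + (-1 + p)) 0xffff
step 4: p <- lane                    0xffff
step 5: eval ((q + 1) <= 3)          0xffff
step 6: q <- min(lane, (lane - 1))   0x001f
step 7: p <- 2                       0x001f
step 8: q <- (-9 % 4)                0xffe0
step 9: u <- q                       0xffe0
step 10: q <- min(4, (p - lane))      0xffe0
step 11: q <- max(u, (u + lane))      0xffff
step 12: p <- ((u // 2) - (p % 4))    0xffff
step 13: p <- 0                       0xffff

Answer: 14 steps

u: 0,1,2,3,4,3,3,3,3,3,3,3,3,3,3,3
p: 0,0,0,0,0,0,0,0,0,0,0,0,0,0,0,0
q: 0,2,4,6,8,8,9,10,11,12,13,14,15,16,17,18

steps = 14; useful = 187; efficiency = 187/224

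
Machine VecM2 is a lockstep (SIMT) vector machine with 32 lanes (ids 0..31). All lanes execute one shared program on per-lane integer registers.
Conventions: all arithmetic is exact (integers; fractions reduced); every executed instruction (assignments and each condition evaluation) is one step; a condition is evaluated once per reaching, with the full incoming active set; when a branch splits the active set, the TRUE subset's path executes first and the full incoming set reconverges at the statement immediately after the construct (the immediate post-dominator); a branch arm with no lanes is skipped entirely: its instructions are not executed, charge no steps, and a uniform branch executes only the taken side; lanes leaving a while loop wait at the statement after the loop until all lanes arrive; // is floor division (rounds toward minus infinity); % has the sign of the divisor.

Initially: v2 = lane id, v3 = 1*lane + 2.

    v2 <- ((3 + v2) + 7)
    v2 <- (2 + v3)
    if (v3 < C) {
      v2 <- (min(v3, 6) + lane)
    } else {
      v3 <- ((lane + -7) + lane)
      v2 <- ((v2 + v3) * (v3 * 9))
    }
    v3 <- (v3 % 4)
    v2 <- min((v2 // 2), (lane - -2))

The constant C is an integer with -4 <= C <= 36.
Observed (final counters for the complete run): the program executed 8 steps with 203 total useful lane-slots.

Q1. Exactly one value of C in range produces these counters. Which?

Answer: C = 23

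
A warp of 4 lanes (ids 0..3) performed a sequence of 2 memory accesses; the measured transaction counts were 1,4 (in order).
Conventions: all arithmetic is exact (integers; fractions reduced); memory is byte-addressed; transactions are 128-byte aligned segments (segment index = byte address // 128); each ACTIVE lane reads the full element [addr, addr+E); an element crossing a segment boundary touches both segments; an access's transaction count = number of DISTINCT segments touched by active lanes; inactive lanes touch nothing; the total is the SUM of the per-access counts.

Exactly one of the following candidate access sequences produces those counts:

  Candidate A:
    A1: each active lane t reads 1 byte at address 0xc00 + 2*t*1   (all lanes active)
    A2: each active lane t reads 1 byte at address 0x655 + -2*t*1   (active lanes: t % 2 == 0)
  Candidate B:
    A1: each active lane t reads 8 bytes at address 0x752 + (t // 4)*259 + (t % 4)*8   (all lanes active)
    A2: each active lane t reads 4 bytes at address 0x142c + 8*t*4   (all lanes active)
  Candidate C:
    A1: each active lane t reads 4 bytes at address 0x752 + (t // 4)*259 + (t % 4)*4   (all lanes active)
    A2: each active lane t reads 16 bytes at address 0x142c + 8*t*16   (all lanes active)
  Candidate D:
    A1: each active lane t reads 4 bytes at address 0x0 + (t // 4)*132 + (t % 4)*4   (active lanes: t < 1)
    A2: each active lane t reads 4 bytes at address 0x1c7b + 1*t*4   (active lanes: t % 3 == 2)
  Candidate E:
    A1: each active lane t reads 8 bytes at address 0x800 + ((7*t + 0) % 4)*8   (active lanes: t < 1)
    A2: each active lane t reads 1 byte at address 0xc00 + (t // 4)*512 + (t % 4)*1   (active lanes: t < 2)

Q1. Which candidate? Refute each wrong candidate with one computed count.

A: A2 gives 1 transaction, not 4
B: A2 gives 2 transactions, not 4
D: A2 gives 1 transaction, not 4
E: A2 gives 1 transaction, not 4
C: all counts match (1,4)

Answer: C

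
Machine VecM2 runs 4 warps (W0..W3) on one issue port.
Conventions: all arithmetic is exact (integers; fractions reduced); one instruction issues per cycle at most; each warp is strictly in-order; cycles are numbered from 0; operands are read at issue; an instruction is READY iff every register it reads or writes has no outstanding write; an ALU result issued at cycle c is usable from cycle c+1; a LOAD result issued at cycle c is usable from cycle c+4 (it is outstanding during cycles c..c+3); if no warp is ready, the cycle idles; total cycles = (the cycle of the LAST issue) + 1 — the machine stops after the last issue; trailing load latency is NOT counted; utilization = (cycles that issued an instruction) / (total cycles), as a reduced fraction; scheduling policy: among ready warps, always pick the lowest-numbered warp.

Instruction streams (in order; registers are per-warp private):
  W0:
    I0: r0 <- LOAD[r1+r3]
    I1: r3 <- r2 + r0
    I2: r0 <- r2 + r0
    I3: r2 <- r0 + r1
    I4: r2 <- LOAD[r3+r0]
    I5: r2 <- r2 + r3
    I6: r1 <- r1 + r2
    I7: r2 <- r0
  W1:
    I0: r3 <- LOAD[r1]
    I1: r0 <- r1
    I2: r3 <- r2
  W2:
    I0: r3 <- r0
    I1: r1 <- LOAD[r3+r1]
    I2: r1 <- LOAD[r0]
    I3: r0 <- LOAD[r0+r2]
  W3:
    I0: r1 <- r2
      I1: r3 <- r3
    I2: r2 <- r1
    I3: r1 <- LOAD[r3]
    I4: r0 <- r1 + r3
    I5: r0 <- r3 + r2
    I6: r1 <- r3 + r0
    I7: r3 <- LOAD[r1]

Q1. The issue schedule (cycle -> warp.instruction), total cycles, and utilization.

cycle 0: W0.I0
cycle 1: W1.I0
cycle 2: W1.I1
cycle 3: W2.I0
cycle 4: W0.I1
cycle 5: W0.I2
cycle 6: W0.I3
cycle 7: W0.I4
cycle 8: W1.I2
cycle 9: W2.I1
cycle 10: W3.I0
cycle 11: W0.I5
cycle 12: W0.I6
cycle 13: W0.I7
cycle 14: W2.I2
cycle 15: W2.I3
cycle 16: W3.I1
cycle 17: W3.I2
cycle 18: W3.I3
cycle 19: idle
cycle 20: idle
cycle 21: idle
cycle 22: W3.I4
cycle 23: W3.I5
cycle 24: W3.I6
cycle 25: W3.I7

Answer: 26 cycles, utilization 23/26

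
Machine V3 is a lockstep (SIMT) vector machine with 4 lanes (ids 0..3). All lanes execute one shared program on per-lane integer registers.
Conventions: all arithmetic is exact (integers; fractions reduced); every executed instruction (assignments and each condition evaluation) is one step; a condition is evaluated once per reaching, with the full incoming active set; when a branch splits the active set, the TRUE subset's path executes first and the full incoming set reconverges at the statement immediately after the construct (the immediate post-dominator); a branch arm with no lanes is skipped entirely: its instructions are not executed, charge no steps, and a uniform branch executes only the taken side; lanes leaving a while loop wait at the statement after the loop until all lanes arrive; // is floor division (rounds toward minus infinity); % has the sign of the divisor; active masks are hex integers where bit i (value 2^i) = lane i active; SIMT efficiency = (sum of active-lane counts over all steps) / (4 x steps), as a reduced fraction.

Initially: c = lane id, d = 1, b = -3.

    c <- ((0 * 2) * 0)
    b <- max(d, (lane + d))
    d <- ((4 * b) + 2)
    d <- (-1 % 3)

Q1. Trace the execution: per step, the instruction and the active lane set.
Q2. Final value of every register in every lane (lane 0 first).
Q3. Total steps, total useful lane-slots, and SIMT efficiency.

step 0: c <- ((0 * 2) * 0)           0xf
step 1: b <- max(d, (lane + d))      0xf
step 2: d <- ((4 * b) + 2)           0xf
step 3: d <- (-1 % 3)                0xf

Answer: 4 steps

c: 0,0,0,0
d: 2,2,2,2
b: 1,2,3,4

steps = 4; useful = 16; efficiency = 16/16 = 1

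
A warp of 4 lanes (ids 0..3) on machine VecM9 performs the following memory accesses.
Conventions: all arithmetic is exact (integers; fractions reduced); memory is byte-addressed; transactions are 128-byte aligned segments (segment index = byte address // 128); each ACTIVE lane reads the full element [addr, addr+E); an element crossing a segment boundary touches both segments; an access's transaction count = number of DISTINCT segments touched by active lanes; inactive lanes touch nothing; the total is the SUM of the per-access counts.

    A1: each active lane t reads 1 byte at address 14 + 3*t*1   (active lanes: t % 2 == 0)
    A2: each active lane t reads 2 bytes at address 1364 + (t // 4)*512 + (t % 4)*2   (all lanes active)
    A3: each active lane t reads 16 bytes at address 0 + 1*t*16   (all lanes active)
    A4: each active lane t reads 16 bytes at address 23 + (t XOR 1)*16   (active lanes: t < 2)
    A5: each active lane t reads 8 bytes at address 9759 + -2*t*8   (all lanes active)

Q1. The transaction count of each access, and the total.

A1: 1 transaction
A2: 1 transaction
A3: 1 transaction
A4: 1 transaction
A5: 2 transactions

Answer: 1,1,1,1,2; total 6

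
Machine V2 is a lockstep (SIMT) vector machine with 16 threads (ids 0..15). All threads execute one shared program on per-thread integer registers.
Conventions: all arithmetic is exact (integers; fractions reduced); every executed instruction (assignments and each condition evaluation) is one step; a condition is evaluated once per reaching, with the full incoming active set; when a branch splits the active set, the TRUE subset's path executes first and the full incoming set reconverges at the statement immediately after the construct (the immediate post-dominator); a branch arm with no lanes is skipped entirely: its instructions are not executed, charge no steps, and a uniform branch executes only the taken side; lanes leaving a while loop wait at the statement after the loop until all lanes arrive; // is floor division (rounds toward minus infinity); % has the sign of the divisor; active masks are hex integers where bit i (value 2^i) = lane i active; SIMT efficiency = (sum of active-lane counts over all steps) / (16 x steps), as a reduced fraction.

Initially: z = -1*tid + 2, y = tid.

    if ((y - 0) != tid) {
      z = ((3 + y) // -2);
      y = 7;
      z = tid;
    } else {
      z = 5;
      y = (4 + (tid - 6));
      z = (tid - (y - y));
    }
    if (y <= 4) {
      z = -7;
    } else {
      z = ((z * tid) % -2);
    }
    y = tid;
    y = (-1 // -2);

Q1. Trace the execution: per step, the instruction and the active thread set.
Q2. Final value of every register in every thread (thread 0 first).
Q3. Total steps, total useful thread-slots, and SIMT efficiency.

step 0: eval ((y - 0) != tid)        0xffff
step 1: z <- 5                       0xffff
step 2: y <- (4 + (tid - 6))         0xffff
step 3: z <- (tid - (y - y))         0xffff
step 4: eval (y <= 4)                0xffff
step 5: z <- -7                      0x007f
step 6: z <- ((z * tid) % -2)        0xff80
step 7: y <- tid                     0xffff
step 8: y <- (-1 // -2)              0xffff

Answer: 9 steps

z: -7,-7,-7,-7,-7,-7,-7,-1,0,-1,0,-1,0,-1,0,-1
y: 0,0,0,0,0,0,0,0,0,0,0,0,0,0,0,0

steps = 9; useful = 128; efficiency = 128/144 = 8/9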